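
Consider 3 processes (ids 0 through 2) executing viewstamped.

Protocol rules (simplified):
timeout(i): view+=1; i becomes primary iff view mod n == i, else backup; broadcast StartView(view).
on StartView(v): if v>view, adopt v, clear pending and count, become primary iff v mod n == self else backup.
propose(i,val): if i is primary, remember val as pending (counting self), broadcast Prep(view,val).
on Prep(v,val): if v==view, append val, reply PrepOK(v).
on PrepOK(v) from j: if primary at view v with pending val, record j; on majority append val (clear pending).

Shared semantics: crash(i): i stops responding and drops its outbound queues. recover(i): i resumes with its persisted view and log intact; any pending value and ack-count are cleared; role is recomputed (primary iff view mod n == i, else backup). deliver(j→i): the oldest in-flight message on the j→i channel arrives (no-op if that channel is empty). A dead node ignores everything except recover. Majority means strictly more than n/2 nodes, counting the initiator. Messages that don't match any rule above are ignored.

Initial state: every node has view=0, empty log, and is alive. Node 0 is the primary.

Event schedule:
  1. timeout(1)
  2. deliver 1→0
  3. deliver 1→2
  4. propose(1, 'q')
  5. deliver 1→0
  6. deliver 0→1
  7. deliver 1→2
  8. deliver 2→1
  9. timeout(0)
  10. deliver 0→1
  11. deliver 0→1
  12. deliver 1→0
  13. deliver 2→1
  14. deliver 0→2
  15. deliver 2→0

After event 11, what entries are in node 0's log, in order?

e1 timeout(1): 1[prim,v=1,-]
e2 deliver 1→0: 0[back,v=1,-]
e3 deliver 1→2: 2[back,v=1,-]
e4 propose(1,'q'): ·
e5 deliver 1→0: 0[back,v=1,q]
e6 deliver 0→1: 1[prim,v=1,q]
e7 deliver 1→2: 2[back,v=1,q]
e8 deliver 2→1: ·
e9 timeout(0): 0[back,v=2,q]
e10 deliver 0→1: 1[back,v=2,q]
e11 deliver 0→1: ·

q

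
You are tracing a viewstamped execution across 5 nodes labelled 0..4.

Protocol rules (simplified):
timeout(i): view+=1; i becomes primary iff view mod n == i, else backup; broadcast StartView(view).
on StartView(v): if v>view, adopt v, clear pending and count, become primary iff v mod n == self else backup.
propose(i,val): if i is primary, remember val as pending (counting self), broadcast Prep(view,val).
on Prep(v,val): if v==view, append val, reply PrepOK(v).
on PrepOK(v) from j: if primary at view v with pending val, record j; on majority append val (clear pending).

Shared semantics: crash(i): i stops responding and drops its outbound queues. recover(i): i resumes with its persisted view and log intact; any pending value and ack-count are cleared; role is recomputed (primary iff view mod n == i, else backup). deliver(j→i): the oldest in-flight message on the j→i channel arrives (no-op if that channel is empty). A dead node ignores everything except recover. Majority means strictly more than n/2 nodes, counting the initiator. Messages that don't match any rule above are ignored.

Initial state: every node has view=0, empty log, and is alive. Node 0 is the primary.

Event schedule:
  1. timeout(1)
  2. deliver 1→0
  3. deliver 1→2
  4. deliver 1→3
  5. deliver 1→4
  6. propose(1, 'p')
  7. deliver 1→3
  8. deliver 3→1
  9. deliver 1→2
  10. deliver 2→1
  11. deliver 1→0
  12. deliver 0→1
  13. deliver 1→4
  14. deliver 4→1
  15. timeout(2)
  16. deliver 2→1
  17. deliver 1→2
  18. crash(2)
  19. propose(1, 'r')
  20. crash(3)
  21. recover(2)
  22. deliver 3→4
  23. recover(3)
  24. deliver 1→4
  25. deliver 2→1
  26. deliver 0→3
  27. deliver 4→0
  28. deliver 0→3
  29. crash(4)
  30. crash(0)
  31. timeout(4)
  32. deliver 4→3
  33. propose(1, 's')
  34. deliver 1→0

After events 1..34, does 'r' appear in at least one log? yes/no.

no

1. timeout(1):  <1:prim v1 ->
2. deliver 1→0:  <0:back v1 ->
3. deliver 1→2:  <2:back v1 ->
4. deliver 1→3:  <3:back v1 ->
5. deliver 1→4:  <4:back v1 ->
6. propose(1,'p'):  nop
7. deliver 1→3:  <3:back v1 p>
8. deliver 3→1:  nop
9. deliver 1→2:  <2:back v1 p>
10. deliver 2→1:  <1:prim v1 p>
11. deliver 1→0:  <0:back v1 p>
12. deliver 0→1:  nop
13. deliver 1→4:  <4:back v1 p>
14. deliver 4→1:  nop
15. timeout(2):  <2:prim v2 p>
16. deliver 2→1:  <1:back v2 p>
17. deliver 1→2:  nop
18. crash(2):  <2:✗prim v2 p>
19. propose(1,'r'):  nop
20. crash(3):  <3:✗back v1 p>
21. recover(2):  <2:prim v2 p>
22. deliver 3→4:  nop
23. recover(3):  <3:back v1 p>
24. deliver 1→4:  nop
25. deliver 2→1:  nop
26. deliver 0→3:  nop
27. deliver 4→0:  nop
28. deliver 0→3:  nop
29. crash(4):  <4:✗back v1 p>
30. crash(0):  <0:✗back v1 p>
31. timeout(4):  nop
32. deliver 4→3:  nop
33. propose(1,'s'):  nop
34. deliver 1→0:  nop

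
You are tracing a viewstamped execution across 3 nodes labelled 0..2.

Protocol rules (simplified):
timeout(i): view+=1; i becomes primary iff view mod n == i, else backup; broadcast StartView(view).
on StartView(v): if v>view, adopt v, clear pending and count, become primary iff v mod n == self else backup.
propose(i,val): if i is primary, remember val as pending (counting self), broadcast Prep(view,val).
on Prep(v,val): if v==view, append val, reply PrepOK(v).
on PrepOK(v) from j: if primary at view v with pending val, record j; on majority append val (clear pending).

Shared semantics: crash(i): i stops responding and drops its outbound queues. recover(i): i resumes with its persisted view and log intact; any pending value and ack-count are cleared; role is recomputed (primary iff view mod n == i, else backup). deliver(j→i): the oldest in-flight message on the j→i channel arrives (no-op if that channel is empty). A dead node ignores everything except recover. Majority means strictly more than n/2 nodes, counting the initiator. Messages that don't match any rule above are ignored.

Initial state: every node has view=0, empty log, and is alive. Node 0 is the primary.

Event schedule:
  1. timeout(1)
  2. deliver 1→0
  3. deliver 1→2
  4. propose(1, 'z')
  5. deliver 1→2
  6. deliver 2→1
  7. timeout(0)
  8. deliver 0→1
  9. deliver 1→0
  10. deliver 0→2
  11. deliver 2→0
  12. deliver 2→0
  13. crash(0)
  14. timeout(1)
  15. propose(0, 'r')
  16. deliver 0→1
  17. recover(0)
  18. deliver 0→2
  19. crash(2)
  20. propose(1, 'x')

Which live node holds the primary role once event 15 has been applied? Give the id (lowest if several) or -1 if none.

2

[1] timeout(1) → N1(prim v1 [-])
[2] deliver 1→0 → N0(back v1 [-])
[3] deliver 1→2 → N2(back v1 [-])
[4] propose(1,'z') → ∅
[5] deliver 1→2 → N2(back v1 [z])
[6] deliver 2→1 → N1(prim v1 [z])
[7] timeout(0) → N0(back v2 [-])
[8] deliver 0→1 → N1(back v2 [z])
[9] deliver 1→0 → ∅
[10] deliver 0→2 → N2(prim v2 [z])
[11] deliver 2→0 → ∅
[12] deliver 2→0 → ∅
[13] crash(0) → N0(✗back v2 [-])
[14] timeout(1) → N1(back v3 [z])
[15] propose(0,'r') → ∅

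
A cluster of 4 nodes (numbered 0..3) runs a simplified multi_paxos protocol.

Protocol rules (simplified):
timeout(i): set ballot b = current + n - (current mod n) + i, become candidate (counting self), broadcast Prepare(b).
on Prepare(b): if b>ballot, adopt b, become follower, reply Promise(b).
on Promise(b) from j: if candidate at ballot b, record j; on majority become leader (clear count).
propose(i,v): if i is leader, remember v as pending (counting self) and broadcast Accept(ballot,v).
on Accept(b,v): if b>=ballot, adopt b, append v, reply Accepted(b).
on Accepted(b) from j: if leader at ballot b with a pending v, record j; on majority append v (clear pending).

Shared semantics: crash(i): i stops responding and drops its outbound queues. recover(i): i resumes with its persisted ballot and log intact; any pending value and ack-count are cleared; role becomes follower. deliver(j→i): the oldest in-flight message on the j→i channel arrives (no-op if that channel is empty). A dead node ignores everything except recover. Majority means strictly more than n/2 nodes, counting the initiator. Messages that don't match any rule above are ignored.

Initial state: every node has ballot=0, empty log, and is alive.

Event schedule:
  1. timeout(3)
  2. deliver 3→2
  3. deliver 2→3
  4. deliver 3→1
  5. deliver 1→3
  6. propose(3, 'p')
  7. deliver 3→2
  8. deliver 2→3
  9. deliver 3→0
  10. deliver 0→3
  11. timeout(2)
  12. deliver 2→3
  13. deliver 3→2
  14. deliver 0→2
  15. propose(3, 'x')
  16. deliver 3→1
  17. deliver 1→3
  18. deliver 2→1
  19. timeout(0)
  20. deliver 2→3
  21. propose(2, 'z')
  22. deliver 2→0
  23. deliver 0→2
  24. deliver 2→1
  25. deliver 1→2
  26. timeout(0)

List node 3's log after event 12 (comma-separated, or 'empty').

empty

[1] timeout(3) → N3(cand b7 [-])
[2] deliver 3→2 → N2(foll b7 [-])
[3] deliver 2→3 → ∅
[4] deliver 3→1 → N1(foll b7 [-])
[5] deliver 1→3 → N3(lead b7 [-])
[6] propose(3,'p') → ∅
[7] deliver 3→2 → N2(foll b7 [p])
[8] deliver 2→3 → ∅
[9] deliver 3→0 → N0(foll b7 [-])
[10] deliver 0→3 → ∅
[11] timeout(2) → N2(cand b10 [p])
[12] deliver 2→3 → N3(foll b10 [-])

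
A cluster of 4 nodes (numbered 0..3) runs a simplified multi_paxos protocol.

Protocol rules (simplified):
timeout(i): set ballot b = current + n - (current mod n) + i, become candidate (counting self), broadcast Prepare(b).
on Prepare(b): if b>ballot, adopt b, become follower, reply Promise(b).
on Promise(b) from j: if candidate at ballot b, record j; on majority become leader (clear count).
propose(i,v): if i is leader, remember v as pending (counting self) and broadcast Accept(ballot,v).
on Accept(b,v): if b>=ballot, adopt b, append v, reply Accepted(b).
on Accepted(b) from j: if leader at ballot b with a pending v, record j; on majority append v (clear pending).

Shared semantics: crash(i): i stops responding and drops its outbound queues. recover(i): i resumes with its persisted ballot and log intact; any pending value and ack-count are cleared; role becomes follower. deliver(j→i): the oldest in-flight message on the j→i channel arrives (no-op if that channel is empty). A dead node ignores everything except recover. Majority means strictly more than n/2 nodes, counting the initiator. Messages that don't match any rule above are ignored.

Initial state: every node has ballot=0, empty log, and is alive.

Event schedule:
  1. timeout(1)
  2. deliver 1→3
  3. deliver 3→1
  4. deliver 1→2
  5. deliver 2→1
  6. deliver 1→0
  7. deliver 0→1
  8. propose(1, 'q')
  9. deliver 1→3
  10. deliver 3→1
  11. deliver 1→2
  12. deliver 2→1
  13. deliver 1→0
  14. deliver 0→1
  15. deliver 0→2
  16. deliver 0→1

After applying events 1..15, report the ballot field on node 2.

1. timeout(1):  <1:cand b5 ->
2. deliver 1→3:  <3:foll b5 ->
3. deliver 3→1:  nop
4. deliver 1→2:  <2:foll b5 ->
5. deliver 2→1:  <1:lead b5 ->
6. deliver 1→0:  <0:foll b5 ->
7. deliver 0→1:  nop
8. propose(1,'q'):  nop
9. deliver 1→3:  <3:foll b5 q>
10. deliver 3→1:  nop
11. deliver 1→2:  <2:foll b5 q>
12. deliver 2→1:  <1:lead b5 q>
13. deliver 1→0:  <0:foll b5 q>
14. deliver 0→1:  nop
15. deliver 0→2:  nop

5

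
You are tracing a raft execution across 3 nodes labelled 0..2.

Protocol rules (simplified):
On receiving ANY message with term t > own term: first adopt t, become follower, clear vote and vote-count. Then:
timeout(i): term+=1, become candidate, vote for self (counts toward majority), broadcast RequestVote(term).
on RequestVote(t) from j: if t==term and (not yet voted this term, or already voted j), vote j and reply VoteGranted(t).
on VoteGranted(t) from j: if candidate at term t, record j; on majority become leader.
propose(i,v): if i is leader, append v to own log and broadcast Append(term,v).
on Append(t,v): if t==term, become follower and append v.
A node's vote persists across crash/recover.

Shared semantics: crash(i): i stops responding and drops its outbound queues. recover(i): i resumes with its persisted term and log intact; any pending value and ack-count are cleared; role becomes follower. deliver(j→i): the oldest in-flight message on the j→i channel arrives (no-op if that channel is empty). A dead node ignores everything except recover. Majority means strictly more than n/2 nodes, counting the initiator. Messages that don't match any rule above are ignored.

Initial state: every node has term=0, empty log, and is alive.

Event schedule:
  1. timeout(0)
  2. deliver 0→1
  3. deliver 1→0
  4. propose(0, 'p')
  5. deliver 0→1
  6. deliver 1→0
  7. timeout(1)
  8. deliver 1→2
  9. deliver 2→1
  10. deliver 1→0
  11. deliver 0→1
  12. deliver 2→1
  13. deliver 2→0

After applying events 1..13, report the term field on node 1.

[1] timeout(0) → N0(cand t1 [-])
[2] deliver 0→1 → N1(foll t1 [-])
[3] deliver 1→0 → N0(lead t1 [-])
[4] propose(0,'p') → N0(lead t1 [p])
[5] deliver 0→1 → N1(foll t1 [p])
[6] deliver 1→0 → ∅
[7] timeout(1) → N1(cand t2 [p])
[8] deliver 1→2 → N2(foll t2 [-])
[9] deliver 2→1 → N1(lead t2 [p])
[10] deliver 1→0 → N0(foll t2 [p])
[11] deliver 0→1 → ∅
[12] deliver 2→1 → ∅
[13] deliver 2→0 → ∅

2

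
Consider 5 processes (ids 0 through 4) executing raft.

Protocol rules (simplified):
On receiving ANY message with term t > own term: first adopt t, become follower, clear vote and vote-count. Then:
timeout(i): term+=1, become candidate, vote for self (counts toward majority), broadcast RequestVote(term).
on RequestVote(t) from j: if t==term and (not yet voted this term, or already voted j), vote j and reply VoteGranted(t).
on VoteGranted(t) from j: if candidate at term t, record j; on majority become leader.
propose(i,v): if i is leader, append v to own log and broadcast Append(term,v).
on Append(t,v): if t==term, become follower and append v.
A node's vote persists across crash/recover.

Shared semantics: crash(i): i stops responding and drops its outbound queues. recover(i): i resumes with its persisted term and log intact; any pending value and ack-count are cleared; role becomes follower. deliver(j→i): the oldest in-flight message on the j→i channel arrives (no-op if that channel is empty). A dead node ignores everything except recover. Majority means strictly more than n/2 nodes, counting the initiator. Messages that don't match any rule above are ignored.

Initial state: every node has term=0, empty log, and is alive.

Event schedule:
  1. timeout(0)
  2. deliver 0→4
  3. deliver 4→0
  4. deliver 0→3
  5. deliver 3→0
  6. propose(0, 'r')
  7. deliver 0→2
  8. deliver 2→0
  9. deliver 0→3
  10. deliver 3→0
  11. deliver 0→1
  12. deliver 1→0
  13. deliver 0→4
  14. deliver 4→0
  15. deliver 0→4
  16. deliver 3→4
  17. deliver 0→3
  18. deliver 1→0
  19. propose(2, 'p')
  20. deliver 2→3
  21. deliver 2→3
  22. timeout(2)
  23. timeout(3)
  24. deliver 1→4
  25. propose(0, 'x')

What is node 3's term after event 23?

1. timeout(0):  <0:cand t1 ->
2. deliver 0→4:  <4:foll t1 ->
3. deliver 4→0:  nop
4. deliver 0→3:  <3:foll t1 ->
5. deliver 3→0:  <0:lead t1 ->
6. propose(0,'r'):  <0:lead t1 r>
7. deliver 0→2:  <2:foll t1 ->
8. deliver 2→0:  nop
9. deliver 0→3:  <3:foll t1 r>
10. deliver 3→0:  nop
11. deliver 0→1:  <1:foll t1 ->
12. deliver 1→0:  nop
13. deliver 0→4:  <4:foll t1 r>
14. deliver 4→0:  nop
15. deliver 0→4:  nop
16. deliver 3→4:  nop
17. deliver 0→3:  nop
18. deliver 1→0:  nop
19. propose(2,'p'):  nop
20. deliver 2→3:  nop
21. deliver 2→3:  nop
22. timeout(2):  <2:cand t2 ->
23. timeout(3):  <3:cand t2 r>

2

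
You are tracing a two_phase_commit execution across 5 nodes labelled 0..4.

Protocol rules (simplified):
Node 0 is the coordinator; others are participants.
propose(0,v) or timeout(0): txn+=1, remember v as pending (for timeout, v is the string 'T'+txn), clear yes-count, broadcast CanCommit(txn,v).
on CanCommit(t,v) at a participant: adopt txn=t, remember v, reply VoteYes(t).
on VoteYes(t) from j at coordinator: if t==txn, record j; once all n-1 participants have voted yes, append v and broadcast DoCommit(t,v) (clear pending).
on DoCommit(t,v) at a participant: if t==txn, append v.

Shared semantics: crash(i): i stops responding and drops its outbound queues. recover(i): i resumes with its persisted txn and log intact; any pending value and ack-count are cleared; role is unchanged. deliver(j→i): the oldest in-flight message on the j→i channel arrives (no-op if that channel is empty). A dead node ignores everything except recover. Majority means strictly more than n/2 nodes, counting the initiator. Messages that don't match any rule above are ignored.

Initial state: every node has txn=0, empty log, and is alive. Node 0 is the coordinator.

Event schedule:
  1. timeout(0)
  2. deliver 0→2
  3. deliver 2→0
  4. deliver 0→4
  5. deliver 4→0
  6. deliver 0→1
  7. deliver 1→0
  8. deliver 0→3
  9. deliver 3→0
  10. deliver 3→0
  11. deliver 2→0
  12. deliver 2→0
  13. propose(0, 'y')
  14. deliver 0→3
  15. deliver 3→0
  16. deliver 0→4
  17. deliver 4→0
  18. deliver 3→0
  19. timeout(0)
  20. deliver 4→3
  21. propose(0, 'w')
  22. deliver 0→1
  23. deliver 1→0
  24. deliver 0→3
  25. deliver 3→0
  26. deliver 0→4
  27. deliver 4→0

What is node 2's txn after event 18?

after 1 — timeout(0): n0:coor/t1/[-]
after 2 — deliver 0→2: n2:part/t1/[-]
after 3 — deliver 2→0: ·
after 4 — deliver 0→4: n4:part/t1/[-]
after 5 — deliver 4→0: ·
after 6 — deliver 0→1: n1:part/t1/[-]
after 7 — deliver 1→0: ·
after 8 — deliver 0→3: n3:part/t1/[-]
after 9 — deliver 3→0: n0:coor/t1/[T1]
after 10 — deliver 3→0: ·
after 11 — deliver 2→0: ·
after 12 — deliver 2→0: ·
after 13 — propose(0,'y'): n0:coor/t2/[T1]
after 14 — deliver 0→3: n3:part/t1/[T1]
after 15 — deliver 3→0: ·
after 16 — deliver 0→4: n4:part/t1/[T1]
after 17 — deliver 4→0: ·
after 18 — deliver 3→0: ·

1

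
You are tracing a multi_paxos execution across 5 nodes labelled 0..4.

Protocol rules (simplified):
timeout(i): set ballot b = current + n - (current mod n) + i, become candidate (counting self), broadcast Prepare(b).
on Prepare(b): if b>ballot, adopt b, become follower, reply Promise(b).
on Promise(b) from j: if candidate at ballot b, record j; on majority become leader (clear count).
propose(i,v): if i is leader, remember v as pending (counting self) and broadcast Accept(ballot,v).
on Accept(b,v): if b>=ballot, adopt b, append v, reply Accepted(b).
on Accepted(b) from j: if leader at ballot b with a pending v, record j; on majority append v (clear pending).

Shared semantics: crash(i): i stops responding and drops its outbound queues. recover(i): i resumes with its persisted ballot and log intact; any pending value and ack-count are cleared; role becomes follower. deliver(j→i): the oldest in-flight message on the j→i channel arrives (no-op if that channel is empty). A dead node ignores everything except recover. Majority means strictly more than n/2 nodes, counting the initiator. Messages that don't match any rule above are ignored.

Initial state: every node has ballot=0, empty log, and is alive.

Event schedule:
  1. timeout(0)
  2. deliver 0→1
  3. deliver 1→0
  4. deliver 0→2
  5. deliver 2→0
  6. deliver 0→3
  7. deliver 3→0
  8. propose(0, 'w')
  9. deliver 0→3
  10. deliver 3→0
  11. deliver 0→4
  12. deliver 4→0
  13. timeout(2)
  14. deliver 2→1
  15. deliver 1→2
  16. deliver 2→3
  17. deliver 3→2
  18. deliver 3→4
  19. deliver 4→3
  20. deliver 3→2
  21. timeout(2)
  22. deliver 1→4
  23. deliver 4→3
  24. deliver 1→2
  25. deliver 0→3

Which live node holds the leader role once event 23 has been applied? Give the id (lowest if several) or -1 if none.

0

after 1 — timeout(0): n0:cand/b5/[-]
after 2 — deliver 0→1: n1:foll/b5/[-]
after 3 — deliver 1→0: ·
after 4 — deliver 0→2: n2:foll/b5/[-]
after 5 — deliver 2→0: n0:lead/b5/[-]
after 6 — deliver 0→3: n3:foll/b5/[-]
after 7 — deliver 3→0: ·
after 8 — propose(0,'w'): ·
after 9 — deliver 0→3: n3:foll/b5/[w]
after 10 — deliver 3→0: ·
after 11 — deliver 0→4: n4:foll/b5/[-]
after 12 — deliver 4→0: ·
after 13 — timeout(2): n2:cand/b12/[-]
after 14 — deliver 2→1: n1:foll/b12/[-]
after 15 — deliver 1→2: ·
after 16 — deliver 2→3: n3:foll/b12/[w]
after 17 — deliver 3→2: n2:lead/b12/[-]
after 18 — deliver 3→4: ·
after 19 — deliver 4→3: ·
after 20 — deliver 3→2: ·
after 21 — timeout(2): n2:cand/b17/[-]
after 22 — deliver 1→4: ·
after 23 — deliver 4→3: ·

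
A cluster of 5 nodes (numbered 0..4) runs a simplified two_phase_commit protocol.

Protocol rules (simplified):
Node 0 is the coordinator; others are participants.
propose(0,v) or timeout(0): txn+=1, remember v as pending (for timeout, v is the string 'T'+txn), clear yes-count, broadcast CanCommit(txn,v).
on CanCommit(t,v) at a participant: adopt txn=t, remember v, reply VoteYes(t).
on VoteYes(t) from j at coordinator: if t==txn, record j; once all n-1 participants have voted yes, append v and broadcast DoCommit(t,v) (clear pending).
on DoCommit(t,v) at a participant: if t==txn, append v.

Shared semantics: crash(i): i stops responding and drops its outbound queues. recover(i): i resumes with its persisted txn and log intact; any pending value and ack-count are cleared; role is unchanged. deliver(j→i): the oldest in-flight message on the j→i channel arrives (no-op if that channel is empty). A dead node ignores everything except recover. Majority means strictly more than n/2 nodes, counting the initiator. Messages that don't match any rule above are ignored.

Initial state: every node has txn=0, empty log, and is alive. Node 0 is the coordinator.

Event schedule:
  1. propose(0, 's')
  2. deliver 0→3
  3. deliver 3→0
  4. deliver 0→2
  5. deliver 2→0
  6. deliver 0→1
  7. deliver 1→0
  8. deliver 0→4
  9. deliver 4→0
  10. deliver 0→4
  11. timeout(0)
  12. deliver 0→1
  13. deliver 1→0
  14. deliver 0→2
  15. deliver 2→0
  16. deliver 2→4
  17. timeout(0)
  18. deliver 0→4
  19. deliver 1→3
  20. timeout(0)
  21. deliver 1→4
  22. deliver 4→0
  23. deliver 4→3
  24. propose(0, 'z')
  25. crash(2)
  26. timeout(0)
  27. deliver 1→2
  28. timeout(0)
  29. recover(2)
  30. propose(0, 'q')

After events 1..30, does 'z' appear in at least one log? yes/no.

1. propose(0,'s'):  <0:coor t1 ->
2. deliver 0→3:  <3:part t1 ->
3. deliver 3→0:  nop
4. deliver 0→2:  <2:part t1 ->
5. deliver 2→0:  nop
6. deliver 0→1:  <1:part t1 ->
7. deliver 1→0:  nop
8. deliver 0→4:  <4:part t1 ->
9. deliver 4→0:  <0:coor t1 s>
10. deliver 0→4:  <4:part t1 s>
11. timeout(0):  <0:coor t2 s>
12. deliver 0→1:  <1:part t1 s>
13. deliver 1→0:  nop
14. deliver 0→2:  <2:part t1 s>
15. deliver 2→0:  nop
16. deliver 2→4:  nop
17. timeout(0):  <0:coor t3 s>
18. deliver 0→4:  <4:part t2 s>
19. deliver 1→3:  nop
20. timeout(0):  <0:coor t4 s>
21. deliver 1→4:  nop
22. deliver 4→0:  nop
23. deliver 4→3:  nop
24. propose(0,'z'):  <0:coor t5 s>
25. crash(2):  <2:✗part t1 s>
26. timeout(0):  <0:coor t6 s>
27. deliver 1→2:  nop
28. timeout(0):  <0:coor t7 s>
29. recover(2):  <2:part t1 s>
30. propose(0,'q'):  <0:coor t8 s>

no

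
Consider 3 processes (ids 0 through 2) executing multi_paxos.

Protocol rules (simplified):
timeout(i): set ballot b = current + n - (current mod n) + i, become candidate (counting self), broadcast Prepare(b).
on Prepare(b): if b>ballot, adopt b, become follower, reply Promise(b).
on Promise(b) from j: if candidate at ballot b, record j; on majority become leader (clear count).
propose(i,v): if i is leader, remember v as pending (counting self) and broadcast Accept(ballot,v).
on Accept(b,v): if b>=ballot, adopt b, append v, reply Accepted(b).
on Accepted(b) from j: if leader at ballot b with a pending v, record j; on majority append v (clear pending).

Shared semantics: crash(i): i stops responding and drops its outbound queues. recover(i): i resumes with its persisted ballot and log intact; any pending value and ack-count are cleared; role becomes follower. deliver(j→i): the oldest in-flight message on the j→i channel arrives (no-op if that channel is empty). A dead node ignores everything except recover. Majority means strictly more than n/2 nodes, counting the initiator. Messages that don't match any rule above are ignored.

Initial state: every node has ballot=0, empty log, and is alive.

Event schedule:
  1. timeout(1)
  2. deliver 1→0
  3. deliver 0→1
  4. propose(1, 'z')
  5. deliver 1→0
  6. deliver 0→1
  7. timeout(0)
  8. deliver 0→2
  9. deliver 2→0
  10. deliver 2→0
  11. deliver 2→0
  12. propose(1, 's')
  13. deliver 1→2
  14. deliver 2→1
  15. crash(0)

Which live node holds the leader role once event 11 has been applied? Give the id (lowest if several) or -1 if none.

after 1 — timeout(1): n1:cand/b4/[-]
after 2 — deliver 1→0: n0:foll/b4/[-]
after 3 — deliver 0→1: n1:lead/b4/[-]
after 4 — propose(1,'z'): ·
after 5 — deliver 1→0: n0:foll/b4/[z]
after 6 — deliver 0→1: n1:lead/b4/[z]
after 7 — timeout(0): n0:cand/b6/[z]
after 8 — deliver 0→2: n2:foll/b6/[-]
after 9 — deliver 2→0: n0:lead/b6/[z]
after 10 — deliver 2→0: ·
after 11 — deliver 2→0: ·

0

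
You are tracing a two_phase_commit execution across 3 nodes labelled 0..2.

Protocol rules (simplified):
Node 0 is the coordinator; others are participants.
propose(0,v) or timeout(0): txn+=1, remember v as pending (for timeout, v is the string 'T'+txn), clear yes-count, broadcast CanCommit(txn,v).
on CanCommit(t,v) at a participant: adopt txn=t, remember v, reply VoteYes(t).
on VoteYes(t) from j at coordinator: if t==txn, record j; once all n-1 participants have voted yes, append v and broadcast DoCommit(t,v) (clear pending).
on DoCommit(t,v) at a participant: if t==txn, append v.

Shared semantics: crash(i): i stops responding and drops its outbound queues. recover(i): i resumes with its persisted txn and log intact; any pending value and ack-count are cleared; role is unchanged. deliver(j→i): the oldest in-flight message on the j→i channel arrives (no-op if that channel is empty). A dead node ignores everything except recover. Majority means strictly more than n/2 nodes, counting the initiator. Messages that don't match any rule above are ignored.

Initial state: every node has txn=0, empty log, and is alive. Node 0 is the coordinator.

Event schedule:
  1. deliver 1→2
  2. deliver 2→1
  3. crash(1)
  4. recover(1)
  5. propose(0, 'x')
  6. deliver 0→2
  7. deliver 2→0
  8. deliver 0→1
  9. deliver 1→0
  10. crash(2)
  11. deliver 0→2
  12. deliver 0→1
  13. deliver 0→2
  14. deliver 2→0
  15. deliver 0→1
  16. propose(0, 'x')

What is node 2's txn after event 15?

e1 deliver 1→2: ·
e2 deliver 2→1: ·
e3 crash(1): 1[✗part,t=0,-]
e4 recover(1): 1[part,t=0,-]
e5 propose(0,'x'): 0[coor,t=1,-]
e6 deliver 0→2: 2[part,t=1,-]
e7 deliver 2→0: ·
e8 deliver 0→1: 1[part,t=1,-]
e9 deliver 1→0: 0[coor,t=1,x]
e10 crash(2): 2[✗part,t=1,-]
e11 deliver 0→2: ·
e12 deliver 0→1: 1[part,t=1,x]
e13 deliver 0→2: ·
e14 deliver 2→0: ·
e15 deliver 0→1: ·

1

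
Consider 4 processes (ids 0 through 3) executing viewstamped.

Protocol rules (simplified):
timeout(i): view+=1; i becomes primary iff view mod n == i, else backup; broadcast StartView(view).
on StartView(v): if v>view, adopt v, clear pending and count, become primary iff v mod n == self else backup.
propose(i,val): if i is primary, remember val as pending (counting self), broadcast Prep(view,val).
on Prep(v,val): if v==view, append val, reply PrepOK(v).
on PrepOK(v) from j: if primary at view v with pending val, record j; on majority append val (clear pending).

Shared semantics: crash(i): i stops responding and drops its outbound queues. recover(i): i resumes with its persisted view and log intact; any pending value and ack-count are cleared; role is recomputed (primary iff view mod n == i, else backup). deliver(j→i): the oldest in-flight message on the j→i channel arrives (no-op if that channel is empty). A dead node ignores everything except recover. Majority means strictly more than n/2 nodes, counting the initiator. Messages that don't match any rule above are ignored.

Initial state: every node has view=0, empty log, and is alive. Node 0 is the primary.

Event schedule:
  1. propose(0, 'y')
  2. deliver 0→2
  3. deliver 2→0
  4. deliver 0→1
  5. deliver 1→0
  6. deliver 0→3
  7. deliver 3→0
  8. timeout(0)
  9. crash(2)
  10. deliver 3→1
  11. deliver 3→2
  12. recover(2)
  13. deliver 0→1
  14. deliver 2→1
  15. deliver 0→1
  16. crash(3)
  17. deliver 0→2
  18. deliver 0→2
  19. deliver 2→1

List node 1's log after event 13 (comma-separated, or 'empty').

1. propose(0,'y'):  nop
2. deliver 0→2:  <2:back v0 y>
3. deliver 2→0:  nop
4. deliver 0→1:  <1:back v0 y>
5. deliver 1→0:  <0:prim v0 y>
6. deliver 0→3:  <3:back v0 y>
7. deliver 3→0:  nop
8. timeout(0):  <0:back v1 y>
9. crash(2):  <2:✗back v0 y>
10. deliver 3→1:  nop
11. deliver 3→2:  nop
12. recover(2):  <2:back v0 y>
13. deliver 0→1:  <1:prim v1 y>

y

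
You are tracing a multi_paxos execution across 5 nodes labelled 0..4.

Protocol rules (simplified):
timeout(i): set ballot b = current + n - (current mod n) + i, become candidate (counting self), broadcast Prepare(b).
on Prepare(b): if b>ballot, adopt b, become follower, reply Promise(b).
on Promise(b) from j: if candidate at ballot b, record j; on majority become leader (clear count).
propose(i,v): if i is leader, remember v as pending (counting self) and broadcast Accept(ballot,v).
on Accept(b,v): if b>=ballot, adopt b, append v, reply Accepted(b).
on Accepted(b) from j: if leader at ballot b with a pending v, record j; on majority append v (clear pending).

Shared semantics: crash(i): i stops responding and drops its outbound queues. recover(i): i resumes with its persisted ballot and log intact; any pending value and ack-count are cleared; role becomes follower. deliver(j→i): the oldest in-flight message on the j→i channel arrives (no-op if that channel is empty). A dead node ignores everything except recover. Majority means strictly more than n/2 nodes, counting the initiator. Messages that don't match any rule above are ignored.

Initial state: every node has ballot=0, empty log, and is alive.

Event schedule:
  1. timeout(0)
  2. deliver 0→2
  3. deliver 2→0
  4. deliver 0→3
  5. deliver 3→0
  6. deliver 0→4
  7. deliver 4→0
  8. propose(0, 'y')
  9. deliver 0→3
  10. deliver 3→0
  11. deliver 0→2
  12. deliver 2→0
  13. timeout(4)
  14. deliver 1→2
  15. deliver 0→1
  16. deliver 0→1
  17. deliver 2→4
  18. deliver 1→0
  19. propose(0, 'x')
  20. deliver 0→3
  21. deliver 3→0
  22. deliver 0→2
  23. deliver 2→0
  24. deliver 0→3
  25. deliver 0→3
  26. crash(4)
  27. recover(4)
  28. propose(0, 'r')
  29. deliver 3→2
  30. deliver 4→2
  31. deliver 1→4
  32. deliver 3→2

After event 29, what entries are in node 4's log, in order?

[1] timeout(0) → N0(cand b5 [-])
[2] deliver 0→2 → N2(foll b5 [-])
[3] deliver 2→0 → ∅
[4] deliver 0→3 → N3(foll b5 [-])
[5] deliver 3→0 → N0(lead b5 [-])
[6] deliver 0→4 → N4(foll b5 [-])
[7] deliver 4→0 → ∅
[8] propose(0,'y') → ∅
[9] deliver 0→3 → N3(foll b5 [y])
[10] deliver 3→0 → ∅
[11] deliver 0→2 → N2(foll b5 [y])
[12] deliver 2→0 → N0(lead b5 [y])
[13] timeout(4) → N4(cand b14 [-])
[14] deliver 1→2 → ∅
[15] deliver 0→1 → N1(foll b5 [-])
[16] deliver 0→1 → N1(foll b5 [y])
[17] deliver 2→4 → ∅
[18] deliver 1→0 → ∅
[19] propose(0,'x') → ∅
[20] deliver 0→3 → N3(foll b5 [y,x])
[21] deliver 3→0 → ∅
[22] deliver 0→2 → N2(foll b5 [y,x])
[23] deliver 2→0 → N0(lead b5 [y,x])
[24] deliver 0→3 → ∅
[25] deliver 0→3 → ∅
[26] crash(4) → N4(✗cand b14 [-])
[27] recover(4) → N4(foll b14 [-])
[28] propose(0,'r') → ∅
[29] deliver 3→2 → ∅

empty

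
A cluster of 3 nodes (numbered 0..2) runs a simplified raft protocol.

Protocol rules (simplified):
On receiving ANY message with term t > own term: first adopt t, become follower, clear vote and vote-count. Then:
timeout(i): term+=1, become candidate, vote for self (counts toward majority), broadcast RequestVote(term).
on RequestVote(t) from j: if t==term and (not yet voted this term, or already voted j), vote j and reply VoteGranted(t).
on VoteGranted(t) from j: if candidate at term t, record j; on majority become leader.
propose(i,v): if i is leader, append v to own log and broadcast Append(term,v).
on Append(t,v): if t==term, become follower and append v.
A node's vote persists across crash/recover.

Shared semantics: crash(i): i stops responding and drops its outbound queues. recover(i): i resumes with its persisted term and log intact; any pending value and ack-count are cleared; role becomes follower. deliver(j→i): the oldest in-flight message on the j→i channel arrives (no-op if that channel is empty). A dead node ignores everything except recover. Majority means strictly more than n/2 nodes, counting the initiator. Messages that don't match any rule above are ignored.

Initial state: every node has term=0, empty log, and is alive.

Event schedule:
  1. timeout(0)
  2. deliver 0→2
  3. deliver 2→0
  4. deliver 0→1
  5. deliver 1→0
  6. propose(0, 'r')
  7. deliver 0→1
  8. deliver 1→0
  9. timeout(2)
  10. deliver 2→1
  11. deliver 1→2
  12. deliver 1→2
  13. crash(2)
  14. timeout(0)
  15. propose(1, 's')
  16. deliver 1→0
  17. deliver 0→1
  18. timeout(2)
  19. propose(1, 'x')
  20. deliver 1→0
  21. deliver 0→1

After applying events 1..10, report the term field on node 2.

e1 timeout(0): 0[cand,t=1,-]
e2 deliver 0→2: 2[foll,t=1,-]
e3 deliver 2→0: 0[lead,t=1,-]
e4 deliver 0→1: 1[foll,t=1,-]
e5 deliver 1→0: ·
e6 propose(0,'r'): 0[lead,t=1,r]
e7 deliver 0→1: 1[foll,t=1,r]
e8 deliver 1→0: ·
e9 timeout(2): 2[cand,t=2,-]
e10 deliver 2→1: 1[foll,t=2,r]

2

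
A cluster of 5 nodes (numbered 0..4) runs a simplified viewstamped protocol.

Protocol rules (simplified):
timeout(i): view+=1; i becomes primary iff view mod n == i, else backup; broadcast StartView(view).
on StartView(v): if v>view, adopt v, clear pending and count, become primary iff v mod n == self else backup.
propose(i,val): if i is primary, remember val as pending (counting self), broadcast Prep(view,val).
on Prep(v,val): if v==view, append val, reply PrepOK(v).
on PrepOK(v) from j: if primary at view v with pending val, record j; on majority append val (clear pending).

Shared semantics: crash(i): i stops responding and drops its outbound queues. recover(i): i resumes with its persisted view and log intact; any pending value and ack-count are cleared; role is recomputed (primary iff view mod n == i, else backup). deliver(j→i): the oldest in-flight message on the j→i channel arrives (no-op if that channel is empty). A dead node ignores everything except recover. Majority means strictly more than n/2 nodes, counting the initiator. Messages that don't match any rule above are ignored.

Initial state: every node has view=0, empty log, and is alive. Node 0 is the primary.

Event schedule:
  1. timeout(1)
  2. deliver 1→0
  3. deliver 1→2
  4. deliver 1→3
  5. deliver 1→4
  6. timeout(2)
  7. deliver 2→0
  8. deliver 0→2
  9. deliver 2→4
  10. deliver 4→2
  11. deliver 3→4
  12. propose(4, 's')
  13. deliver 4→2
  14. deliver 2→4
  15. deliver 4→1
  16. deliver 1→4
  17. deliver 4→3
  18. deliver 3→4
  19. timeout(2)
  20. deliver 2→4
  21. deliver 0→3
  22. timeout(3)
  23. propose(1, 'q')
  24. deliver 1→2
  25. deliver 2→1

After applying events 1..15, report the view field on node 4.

2

after 1 — timeout(1): n1:prim/v1/[-]
after 2 — deliver 1→0: n0:back/v1/[-]
after 3 — deliver 1→2: n2:back/v1/[-]
after 4 — deliver 1→3: n3:back/v1/[-]
after 5 — deliver 1→4: n4:back/v1/[-]
after 6 — timeout(2): n2:prim/v2/[-]
after 7 — deliver 2→0: n0:back/v2/[-]
after 8 — deliver 0→2: ·
after 9 — deliver 2→4: n4:back/v2/[-]
after 10 — deliver 4→2: ·
after 11 — deliver 3→4: ·
after 12 — propose(4,'s'): ·
after 13 — deliver 4→2: ·
after 14 — deliver 2→4: ·
after 15 — deliver 4→1: ·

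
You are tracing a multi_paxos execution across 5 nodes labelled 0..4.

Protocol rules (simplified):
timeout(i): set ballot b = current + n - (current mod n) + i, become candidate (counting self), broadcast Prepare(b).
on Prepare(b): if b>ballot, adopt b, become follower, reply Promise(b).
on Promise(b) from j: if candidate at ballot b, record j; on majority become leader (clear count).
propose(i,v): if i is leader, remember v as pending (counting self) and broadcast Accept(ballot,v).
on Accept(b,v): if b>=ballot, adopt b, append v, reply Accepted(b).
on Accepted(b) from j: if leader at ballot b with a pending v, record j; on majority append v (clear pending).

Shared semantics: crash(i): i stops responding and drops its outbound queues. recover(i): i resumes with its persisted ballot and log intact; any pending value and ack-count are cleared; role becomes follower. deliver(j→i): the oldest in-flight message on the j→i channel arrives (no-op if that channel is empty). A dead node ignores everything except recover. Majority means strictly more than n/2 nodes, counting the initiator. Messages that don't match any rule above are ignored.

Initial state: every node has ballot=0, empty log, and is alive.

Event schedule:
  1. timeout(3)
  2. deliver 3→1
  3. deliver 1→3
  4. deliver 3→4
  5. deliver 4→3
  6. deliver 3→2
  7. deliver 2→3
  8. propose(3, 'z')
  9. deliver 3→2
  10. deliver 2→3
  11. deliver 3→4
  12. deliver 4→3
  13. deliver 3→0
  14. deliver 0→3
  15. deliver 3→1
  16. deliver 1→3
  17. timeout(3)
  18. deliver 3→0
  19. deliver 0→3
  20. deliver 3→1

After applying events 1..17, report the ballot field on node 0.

[1] timeout(3) → N3(cand b8 [-])
[2] deliver 3→1 → N1(foll b8 [-])
[3] deliver 1→3 → ∅
[4] deliver 3→4 → N4(foll b8 [-])
[5] deliver 4→3 → N3(lead b8 [-])
[6] deliver 3→2 → N2(foll b8 [-])
[7] deliver 2→3 → ∅
[8] propose(3,'z') → ∅
[9] deliver 3→2 → N2(foll b8 [z])
[10] deliver 2→3 → ∅
[11] deliver 3→4 → N4(foll b8 [z])
[12] deliver 4→3 → N3(lead b8 [z])
[13] deliver 3→0 → N0(foll b8 [-])
[14] deliver 0→3 → ∅
[15] deliver 3→1 → N1(foll b8 [z])
[16] deliver 1→3 → ∅
[17] timeout(3) → N3(cand b13 [z])

8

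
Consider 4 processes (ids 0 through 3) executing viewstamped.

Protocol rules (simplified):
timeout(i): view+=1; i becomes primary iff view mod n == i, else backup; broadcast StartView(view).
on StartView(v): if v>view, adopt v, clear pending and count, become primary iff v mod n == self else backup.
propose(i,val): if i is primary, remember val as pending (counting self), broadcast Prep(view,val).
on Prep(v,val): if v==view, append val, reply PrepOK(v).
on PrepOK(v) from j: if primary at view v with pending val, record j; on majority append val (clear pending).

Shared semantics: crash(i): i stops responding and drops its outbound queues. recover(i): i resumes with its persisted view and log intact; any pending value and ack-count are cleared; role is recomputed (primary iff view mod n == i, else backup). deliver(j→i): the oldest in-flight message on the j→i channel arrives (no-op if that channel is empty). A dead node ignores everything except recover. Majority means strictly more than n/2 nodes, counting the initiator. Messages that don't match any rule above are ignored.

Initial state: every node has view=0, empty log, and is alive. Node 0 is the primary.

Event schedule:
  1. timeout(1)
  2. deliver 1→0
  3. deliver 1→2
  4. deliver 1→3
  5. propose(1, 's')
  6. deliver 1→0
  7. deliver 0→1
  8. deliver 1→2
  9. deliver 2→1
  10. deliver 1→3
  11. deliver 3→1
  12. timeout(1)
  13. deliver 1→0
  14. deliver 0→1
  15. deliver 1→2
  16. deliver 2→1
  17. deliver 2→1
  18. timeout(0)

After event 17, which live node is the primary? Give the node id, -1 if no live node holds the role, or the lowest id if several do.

2

after 1 — timeout(1): n1:prim/v1/[-]
after 2 — deliver 1→0: n0:back/v1/[-]
after 3 — deliver 1→2: n2:back/v1/[-]
after 4 — deliver 1→3: n3:back/v1/[-]
after 5 — propose(1,'s'): ·
after 6 — deliver 1→0: n0:back/v1/[s]
after 7 — deliver 0→1: ·
after 8 — deliver 1→2: n2:back/v1/[s]
after 9 — deliver 2→1: n1:prim/v1/[s]
after 10 — deliver 1→3: n3:back/v1/[s]
after 11 — deliver 3→1: ·
after 12 — timeout(1): n1:back/v2/[s]
after 13 — deliver 1→0: n0:back/v2/[s]
after 14 — deliver 0→1: ·
after 15 — deliver 1→2: n2:prim/v2/[s]
after 16 — deliver 2→1: ·
after 17 — deliver 2→1: ·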